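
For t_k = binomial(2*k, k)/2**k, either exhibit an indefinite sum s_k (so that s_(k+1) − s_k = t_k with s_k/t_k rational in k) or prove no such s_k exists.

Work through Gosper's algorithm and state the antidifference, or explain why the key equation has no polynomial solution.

Compute t_(k+1)/t_k: get (2*k + 1)/(k + 1).
So A=2*k + 1 and B=k + 1, with C=1.
Set up (2*k + 1)·f(k+1) − (k)·f(k) − (1) = 0.
Degrees (1,1,0) ⇒ d ≤ -1.
deg f ≤ -1 is impossible — no certificate.

none (Gosper's algorithm certifies no s_k)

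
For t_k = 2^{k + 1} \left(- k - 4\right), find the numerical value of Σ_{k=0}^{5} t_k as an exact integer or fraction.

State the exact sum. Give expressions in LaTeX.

t_(k+1)/t_k = 2*(k + 5)/(k + 4).
Normal form (A,B,C) = (2, 1, k + 4).
Set up (2)·f(k+1) − (1)·f(k) − (k + 4) = 0.
Bound: deg f ≤ 1.
Coefficient equations give f(k) = k + 2.
Then R = B(k−1)f/C = (k + 2)/(k + 4), so s_k = R(k)·t_k = 2**(k + 1)*(-k - 2).
s_(k+1) − s_k = 2**(k + 1)*(-k - 4) = t_k.
Evaluate s at k=6 and k=0: -1024 and -4; difference -1020.

Σ = -1020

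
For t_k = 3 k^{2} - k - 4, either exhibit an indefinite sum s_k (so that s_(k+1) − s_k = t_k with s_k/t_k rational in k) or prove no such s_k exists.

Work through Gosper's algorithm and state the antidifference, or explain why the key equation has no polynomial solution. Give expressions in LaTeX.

Step 1: r(k) = (k - 3*(k + 1)**2 + 5)/(-3*k**2 + k + 4).
A = 1, B = 1, C = k**2 - k/3 - 4/3.
Need (1)·f(k+1) − (1)·f(k) = k**2 - k/3 - 4/3.
Bound: deg f ≤ 3.
Solving with deg f ≤ 3: f(k) = k*(k - 3)*(k + 1)/3.
So s_k = (B(k−1)f/C)·t_k = (k*(k - 3)/(3*k - 4))·t_k = k*(k**2 - 2*k - 3).
Verify: 3*k**2 - k - 4 matches t_k.

s_k = k \left(k^{2} - 2 k - 3\right)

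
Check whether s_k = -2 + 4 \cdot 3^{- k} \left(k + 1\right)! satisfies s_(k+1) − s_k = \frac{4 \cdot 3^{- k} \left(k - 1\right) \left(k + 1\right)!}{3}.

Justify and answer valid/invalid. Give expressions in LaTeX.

s_(k+1) = 4*3**(-k - 1)*factorial(k + 2) - 2
s_(k+1) − s_k = 4*(k - 1)*factorial(k + 1)/(3*3**k)
(s_(k+1) − s_k) − t_k = 0

Valid — Δs_k = t_k.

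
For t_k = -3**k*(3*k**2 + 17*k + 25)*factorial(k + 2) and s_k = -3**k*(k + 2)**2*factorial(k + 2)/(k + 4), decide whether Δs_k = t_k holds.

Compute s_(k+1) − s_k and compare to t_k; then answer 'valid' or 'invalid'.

Invalid: residual 2*3**k*(3*k**3 + 29*k**2 + 92*k + 98)*factorial(k + 2)/((k + 4)*(k + 5)) ≠ 0.

s_(k+1) = -3**(k + 1)*(k + 3)**2*factorial(k + 3)/(k + 5)
s_(k+1) − s_k = -3**k*(3*k**4 + 38*k**3 + 180*k**2 + 381*k + 304)*factorial(k + 2)/((k + 4)*(k + 5))
(s_(k+1) − s_k) − t_k = 2*3**k*(3*k**3 + 29*k**2 + 92*k + 98)*factorial(k + 2)/((k + 4)*(k + 5))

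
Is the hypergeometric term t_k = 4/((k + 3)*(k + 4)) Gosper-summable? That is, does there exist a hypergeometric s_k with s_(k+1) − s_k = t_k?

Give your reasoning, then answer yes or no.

t_(k+1)/t_k = (k + 3)/(k + 5).
Gosper form: A/B · C(k+1)/C(k) with A=k + 3, B=k + 5, C=1.
Need (k + 3)·f(k+1) − (k + 4)·f(k) = 1.
Degrees (1,1,0) ⇒ d ≤ 1.
A polynomial solution: f(k) = k/3.
Get s_k = R·t_k = 4*k/(3*(k + 3)) with R(k) = B(k−1)f(k)/C(k) = k*(k + 4)/3.
s_(k+1) − s_k = 4/(k**2 + 7*k + 12) = t_k.

Yes. s_k = 4*k/(3*(k + 3)).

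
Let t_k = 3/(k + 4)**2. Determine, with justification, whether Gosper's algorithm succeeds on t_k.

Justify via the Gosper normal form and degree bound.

No; the coefficient equations for f are inconsistent.

r(k) = (k + 4)**2/(k + 5)**2 after simplifying.
A = k**2 + 8*k + 16, B = k**2 + 10*k + 25, C = 1.
Key eq: (k**2 + 8*k + 16)·f(k+1) = (k**2 + 8*k + 16)·f(k) + (1).
deg f ≤ 0 (via 2,2,0).
Put f(k) = c0: A·f(k+1) − B(k−1)·f(k) − C = -1; need -1 = 0 — inconsistent ⇒ no f, not summable.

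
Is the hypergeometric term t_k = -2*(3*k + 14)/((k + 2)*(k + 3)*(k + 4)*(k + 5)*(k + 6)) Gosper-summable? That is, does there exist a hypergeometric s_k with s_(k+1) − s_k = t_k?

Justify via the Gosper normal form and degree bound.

r(k) = (k + 2)*(3*k + 17)/((k + 7)*(3*k + 14)) after simplifying.
Factor: A=k + 2; B=k + 7; C=k + 14/3.
Solve (k + 2)·f(k+1) − (k + 6)·f(k) = k + 14/3.
Bound: deg f ≤ 4.
Solve for f: f(k) = k*(k + 4)*(k**2 + 10*k + 31)/90 (degree 4 ≤ 4).
Certificate R = B(k−1)f/C = k*(k + 4)*(k + 6)*(k**2 + 10*k + 31)/(30*(3*k + 14)) gives s_k = k*(-k**2 - 10*k - 31)/(15*(k**3 + 10*k**2 + 31*k + 30)).
Check: Δs_k = 2*(-3*k - 14)/(k**5 + 20*k**4 + 155*k**3 + 580*k**2 + 1044*k + 720). ✓

Yes. s_k = k*(-k**2 - 10*k - 31)/(15*(k**3 + 10*k**2 + 31*k + 30)).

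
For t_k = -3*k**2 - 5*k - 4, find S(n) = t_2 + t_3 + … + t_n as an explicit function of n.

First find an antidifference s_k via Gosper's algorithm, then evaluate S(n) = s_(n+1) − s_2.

S(n) = -n**3 - 4*n**2 - 7*n + 12

The ratio is (3*k**2 + 11*k + 12)/(3*k**2 + 5*k + 4).
So A=1 and B=1, with C=k**2 + 5*k/3 + 4/3.
Solve (1)·f(k+1) − (1)·f(k) = k**2 + 5*k/3 + 4/3.
Degrees (0,0,2) ⇒ d ≤ 3.
Match coefficients ⇒ f(k) = k*(k**2 + k + 2)/3.
Then R = B(k−1)f/C = k*(k**2 + k + 2)/(3*k**2 + 5*k + 4), so s_k = R(k)·t_k = k*(-k**2 - k - 2).
Check: Δs_k = -3*k**2 - 5*k - 4. ✓
Evaluate: s_(n+1) = -n**3 - 4*n**2 - 7*n - 4; subtract s_(2) = -16 ⇒ S(n) = -n**3 - 4*n**2 - 7*n + 12.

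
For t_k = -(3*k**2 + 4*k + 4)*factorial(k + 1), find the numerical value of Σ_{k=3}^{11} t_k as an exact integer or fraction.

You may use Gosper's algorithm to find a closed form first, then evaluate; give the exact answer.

Σ = -211718707032

Step 1: r(k) = (k + 2)*(4*k + 3*(k + 1)**2 + 8)/(3*k**2 + 4*k + 4).
A = k + 2, B = 1, C = k**2 + 4*k/3 + 4/3.
Need (k + 2)·f(k+1) − (1)·f(k) = k**2 + 4*k/3 + 4/3.
From deg A=1, deg B=0, deg C=2: d=1.
Match coefficients ⇒ f(k) = (3*k - 2)/3.
So s_k = (B(k−1)f/C)·t_k = ((3*k - 2)/(3*k**2 + 4*k + 4))·t_k = -(3*k - 2)*factorial(k + 1).
Verify: -(3*k**2 + 4*k + 4)*factorial(k + 1) matches t_k.
Evaluate s at k=12 and k=3: -211718707200 and -168; difference -211718707032.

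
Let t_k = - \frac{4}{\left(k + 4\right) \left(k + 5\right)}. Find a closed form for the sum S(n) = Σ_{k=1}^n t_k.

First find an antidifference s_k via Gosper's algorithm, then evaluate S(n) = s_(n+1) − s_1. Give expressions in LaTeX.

r(k) = (k + 4)/(k + 6) after simplifying.
Gosper form: A/B · C(k+1)/C(k) with A=k + 4, B=k + 6, C=1.
Key eq: (k + 4)·f(k+1) = (k + 5)·f(k) + (1).
d = 1 from the (1,1,0) case.
A polynomial solution: f(k) = k/4.
So s_k = (B(k−1)f/C)·t_k = (k*(k + 5)/4)·t_k = -k/(k + 4).
Δs = -4/(k**2 + 9*k + 20), as required.
Telescope: S(n) = s_(n+1) − s_(1) = (-n - 1)/(n + 5) − (-1/5) = -4*n/(5*n + 25).

S(n) = - \frac{4 n}{5 n + 25}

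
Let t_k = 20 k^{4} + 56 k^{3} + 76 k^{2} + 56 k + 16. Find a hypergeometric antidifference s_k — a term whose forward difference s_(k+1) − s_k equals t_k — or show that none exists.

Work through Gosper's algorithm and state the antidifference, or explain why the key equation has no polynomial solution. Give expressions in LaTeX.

Ratio r(k) = (5*k**4 + 34*k**3 + 91*k**2 + 114*k + 56)/(5*k**4 + 14*k**3 + 19*k**2 + 14*k + 4).
Gosper form: A/B · C(k+1)/C(k) with A=1, B=1, C=k**4 + 14*k**3/5 + 19*k**2/5 + 14*k/5 + 4/5.
Need (1)·f(k+1) − (1)·f(k) = k**4 + 14*k**3/5 + 19*k**2/5 + 14*k/5 + 4/5.
Degrees (0,0,4) ⇒ d ≤ 5.
Coefficient equations give f(k) = k**2*(k + 1)*(k**2 + 1)/5.
Then R = B(k−1)f/C = k**2*(k**2 + 1)/(5*k**3 + 9*k**2 + 10*k + 4), so s_k = R(k)·t_k = 4*k**2*(k**3 + k**2 + k + 1).
s_(k+1) − s_k = 20*k**4 + 56*k**3 + 76*k**2 + 56*k + 16 = t_k.

s_k = 4 k^{2} \left(k^{3} + k^{2} + k + 1\right)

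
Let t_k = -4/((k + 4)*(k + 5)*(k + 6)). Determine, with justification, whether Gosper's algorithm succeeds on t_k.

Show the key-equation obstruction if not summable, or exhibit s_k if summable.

Ratio r(k) = (k + 4)/(k + 7).
A = k + 4, B = k + 7, C = 1.
Set up (k + 4)·f(k+1) − (k + 6)·f(k) − (1) = 0.
From deg A=1, deg B=1, deg C=0: d=2.
Match coefficients ⇒ f(k) = k*(k + 9)/40.
Then R = B(k−1)f/C = k*(k + 6)*(k + 9)/40, so s_k = R(k)·t_k = k*(-k - 9)/(10*(k + 4)*(k + 5)).
Δs = -4/(k**3 + 15*k**2 + 74*k + 120), as required.

Yes. s_k = k*(-k - 9)/(10*(k + 4)*(k + 5)).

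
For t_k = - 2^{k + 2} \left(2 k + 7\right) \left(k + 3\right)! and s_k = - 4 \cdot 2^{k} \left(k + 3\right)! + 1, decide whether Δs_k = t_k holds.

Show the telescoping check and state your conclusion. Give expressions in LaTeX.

s_(k+1) = -4*2**(k + 1)*factorial(k + 4) + 1
s_(k+1) − s_k = -2**(k + 2)*(2*k + 7)*factorial(k + 3)
(s_(k+1) − s_k) − t_k = 0

valid (s_(k+1) − s_k reduces to t_k)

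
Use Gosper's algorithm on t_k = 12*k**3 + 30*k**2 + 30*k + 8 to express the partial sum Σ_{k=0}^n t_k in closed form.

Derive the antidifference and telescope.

r(k) = (6*k**3 + 33*k**2 + 63*k + 40)/(6*k**3 + 15*k**2 + 15*k + 4) after simplifying.
Factor: A=1; B=1; C=k**3 + 5*k**2/2 + 5*k/2 + 2/3.
Key eq: (1)·f(k+1) = (1)·f(k) + (k**3 + 5*k**2/2 + 5*k/2 + 2/3).
Degrees (0,0,3) ⇒ d ≤ 4.
A polynomial solution: f(k) = k*(3*k**3 + 4*k**2 + 3*k - 2)/12.
R(k) = B(k−1)·f(k)/C(k) = k*(3*k**3 + 4*k**2 + 3*k - 2)/(2*(6*k**3 + 15*k**2 + 15*k + 4)); s_k = R·t_k = k*(3*k**3 + 4*k**2 + 3*k - 2).
s_(k+1) − s_k = 12*k**3 + 30*k**2 + 30*k + 8 = t_k.
Σ_(k=0)^n t_k = s_(n+1) − s_(0) = (3*n**4 + 16*n**3 + 33*n**2 + 28*n + 8) − (0), i.e. 3*n**4 + 16*n**3 + 33*n**2 + 28*n + 8.

S(n) = 3*n**4 + 16*n**3 + 33*n**2 + 28*n + 8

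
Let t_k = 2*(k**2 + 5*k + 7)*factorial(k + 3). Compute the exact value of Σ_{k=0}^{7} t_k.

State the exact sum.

Σ = 718502388

t_(k+1)/t_k = (k + 4)*(5*k + (k + 1)**2 + 12)/(k**2 + 5*k + 7).
A = k + 4, B = 1, C = k**2 + 5*k + 7.
f must satisfy (k + 4)·f(k+1) − (1)·f(k) = k**2 + 5*k + 7.
Degrees (1,0,2) ⇒ d ≤ 1.
A polynomial solution: f(k) = k + 1.
Certificate R = B(k−1)f/C = (k + 1)/(k**2 + 5*k + 7) gives s_k = 2*(k + 1)*factorial(k + 3).
Δs = 2*(k**2 + 5*k + 7)*factorial(k + 3), as required.
Σ_(k=0)^(7) t_k = s_(8) − s_(0) = 718502400 − (12) = 718502388.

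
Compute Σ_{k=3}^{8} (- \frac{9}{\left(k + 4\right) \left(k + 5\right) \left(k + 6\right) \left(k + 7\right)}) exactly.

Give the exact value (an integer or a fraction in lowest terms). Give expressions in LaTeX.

Ratio r(k) = (k + 4)/(k + 8).
Factor: A=k + 4; B=k + 8; C=1.
Key eq: (k + 4)·f(k+1) = (k + 7)·f(k) + (1).
Bound: deg f ≤ 3.
Match coefficients ⇒ f(k) = k*(k**2 + 15*k + 74)/360.
Certificate R = B(k−1)f/C = k*(k + 7)*(k**2 + 15*k + 74)/360 gives s_k = k*(-k**2 - 15*k - 74)/(40*(k + 4)*(k + 5)*(k + 6)).
Verify: -9/(k**4 + 22*k**3 + 179*k**2 + 638*k + 840) matches t_k.
Evaluate s at k=9 and k=3: -87/3640 and -2/105; difference -53/10920.

Σ = -53/10920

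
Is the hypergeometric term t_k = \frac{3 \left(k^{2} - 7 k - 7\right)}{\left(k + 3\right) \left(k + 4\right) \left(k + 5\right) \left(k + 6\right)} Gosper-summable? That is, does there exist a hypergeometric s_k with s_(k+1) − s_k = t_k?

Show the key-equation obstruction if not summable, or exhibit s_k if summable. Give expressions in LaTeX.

Yes. s_k = \frac{k \left(- k^{2} - 57 k - 47\right)}{15 \left(k + 3\right) \left(k + 4\right) \left(k + 5\right)}.

Step 1: r(k) = (k**3 - 2*k**2 - 28*k - 39)/(k**3 - 56*k - 49).
So A=k + 3 and B=k + 7, with C=k**2 - 7*k - 7.
f must satisfy (k + 3)·f(k+1) − (k + 6)·f(k) = k**2 - 7*k - 7.
d = 3 from the (1,1,2) case.
Coefficient equations give f(k) = -k*(k**2 + 57*k + 47)/45.
So s_k = (B(k−1)f/C)·t_k = (-k*(k + 6)*(k**2 + 57*k + 47)/(45*(k**2 - 7*k - 7)))·t_k = k*(-k**2 - 57*k - 47)/(15*(k + 3)*(k + 4)*(k + 5)).
Check: Δs_k = 3*(k**2 - 7*k - 7)/(k**4 + 18*k**3 + 119*k**2 + 342*k + 360). ✓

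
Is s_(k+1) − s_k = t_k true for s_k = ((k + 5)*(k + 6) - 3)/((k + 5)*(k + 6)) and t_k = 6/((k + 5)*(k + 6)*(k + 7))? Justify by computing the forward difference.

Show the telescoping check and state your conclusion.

valid (s_(k+1) − s_k reduces to t_k)

s_(k+1) = ((k + 6)*(k + 7) - 3)/((k + 6)*(k + 7))
s_(k+1) − s_k = 6/(k**3 + 18*k**2 + 107*k + 210)
(s_(k+1) − s_k) − t_k = 0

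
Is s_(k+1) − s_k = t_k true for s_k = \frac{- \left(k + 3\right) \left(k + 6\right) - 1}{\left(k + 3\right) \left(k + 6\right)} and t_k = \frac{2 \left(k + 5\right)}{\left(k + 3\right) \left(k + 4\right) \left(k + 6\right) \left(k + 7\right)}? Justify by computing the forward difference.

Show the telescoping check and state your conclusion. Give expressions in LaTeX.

valid; difference matches t_k

s_(k+1) = (-(k + 4)*(k + 7) - 1)/((k + 4)*(k + 7))
s_(k+1) − s_k = 2*(k + 5)/(k**4 + 20*k**3 + 145*k**2 + 450*k + 504)
(s_(k+1) − s_k) − t_k = 0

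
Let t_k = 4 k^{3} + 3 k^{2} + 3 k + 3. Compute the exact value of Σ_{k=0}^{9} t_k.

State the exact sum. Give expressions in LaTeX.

Step 1: r(k) = (4*k**3 + 15*k**2 + 21*k + 13)/(4*k**3 + 3*k**2 + 3*k + 3).
Take A(k)=1, B(k)=1, C(k)=k**3 + 3*k**2/4 + 3*k/4 + 3/4.
f must satisfy (1)·f(k+1) − (1)·f(k) = k**3 + 3*k**2/4 + 3*k/4 + 3/4.
deg f ≤ 4 (via 0,0,3).
Coefficient equations give f(k) = k*(k**3 - k**2 + k + 2)/4.
Certificate R = B(k−1)f/C = k*(k**3 - k**2 + k + 2)/(4*k**3 + 3*k**2 + 3*k + 3) gives s_k = k*(k**3 - k**2 + k + 2).
Check: Δs_k = 4*k**3 + 3*k**2 + 3*k + 3. ✓
Telescoping: Σ = s_(10) − s_(0) = 9120 − (0) = 9120.

Σ = 9120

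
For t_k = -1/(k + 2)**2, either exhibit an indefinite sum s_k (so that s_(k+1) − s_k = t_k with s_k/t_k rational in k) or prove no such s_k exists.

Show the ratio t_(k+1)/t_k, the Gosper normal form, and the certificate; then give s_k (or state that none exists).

t_(k+1)/t_k = (k + 2)**2/(k + 3)**2.
Take A(k)=k**2 + 4*k + 4, B(k)=k**2 + 6*k + 9, C(k)=1.
f must satisfy (k**2 + 4*k + 4)·f(k+1) − (k**2 + 4*k + 4)·f(k) = 1.
Degrees (2,2,0) ⇒ d ≤ 0.
Put f(k) = c0: A·f(k+1) − B(k−1)·f(k) − C = -1; need -1 = 0 — inconsistent ⇒ no f, not summable.

no hypergeometric antidifference exists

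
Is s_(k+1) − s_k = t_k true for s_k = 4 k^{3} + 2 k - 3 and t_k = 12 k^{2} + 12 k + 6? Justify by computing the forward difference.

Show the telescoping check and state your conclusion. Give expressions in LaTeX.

valid (s_(k+1) − s_k reduces to t_k)

s_(k+1) = 2*k + 4*(k + 1)**3 - 1
s_(k+1) − s_k = 12*k**2 + 12*k + 6
(s_(k+1) − s_k) − t_k = 0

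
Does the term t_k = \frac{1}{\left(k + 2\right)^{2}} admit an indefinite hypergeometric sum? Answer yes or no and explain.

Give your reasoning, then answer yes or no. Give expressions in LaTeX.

No; the coefficient equations for f are inconsistent.

Compute t_(k+1)/t_k: get (k + 2)**2/(k + 3)**2.
Take A(k)=k**2 + 4*k + 4, B(k)=k**2 + 6*k + 9, C(k)=1.
Key eq: (k**2 + 4*k + 4)·f(k+1) = (k**2 + 4*k + 4)·f(k) + (1).
Bound: deg f ≤ 0.
Put f(k) = c0: A·f(k+1) − B(k−1)·f(k) − C = -1; need -1 = 0 — inconsistent ⇒ no f, not summable.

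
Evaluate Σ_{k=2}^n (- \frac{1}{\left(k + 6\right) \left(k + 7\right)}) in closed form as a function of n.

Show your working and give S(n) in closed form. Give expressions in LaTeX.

S(n) = \frac{1 - n}{8 \left(n + 7\right)}

The ratio is (k + 6)/(k + 8).
Normal form (A,B,C) = (k + 6, k + 8, 1).
Key eq: (k + 6)·f(k+1) = (k + 7)·f(k) + (1).
Bound: deg f ≤ 1.
Solve for f: f(k) = k/6 (degree 1 ≤ 1).
R(k) = B(k−1)·f(k)/C(k) = k*(k + 7)/6; s_k = R·t_k = -k/(6*k + 36).
Δs = -1/(k**2 + 13*k + 42), as required.
Telescope: S(n) = s_(n+1) − s_(2) = (-n - 1)/(6*(n + 7)) − (-1/24) = (1 - n)/(8*(n + 7)).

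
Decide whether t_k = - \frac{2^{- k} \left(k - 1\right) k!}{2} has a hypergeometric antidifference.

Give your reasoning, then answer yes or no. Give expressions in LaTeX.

Yes. s_k = - 2^{- k} k!.

t_(k+1)/t_k = k*(k + 1)/(2*(k - 1)).
Normal form (A,B,C) = (k/2 + 1/2, 1, k - 1).
Need (k/2 + 1/2)·f(k+1) − (1)·f(k) = k - 1.
d = 0 from the (1,0,1) case.
Coefficient equations give f(k) = 2.
Then R = B(k−1)f/C = 2/(k - 1), so s_k = R(k)·t_k = -factorial(k)/2**k.
Check: Δs_k = -(k - 1)*factorial(k)/(2*2**k). ✓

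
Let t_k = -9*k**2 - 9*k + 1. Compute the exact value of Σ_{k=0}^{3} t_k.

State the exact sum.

Σ = -176

Ratio r(k) = (9*k**2 + 27*k + 17)/(9*k**2 + 9*k - 1).
A = 1, B = 1, C = k**2 + k - 1/9.
Set up (1)·f(k+1) − (1)·f(k) − (k**2 + k - 1/9) = 0.
Bound: deg f ≤ 3.
Solving with deg f ≤ 3: f(k) = k*(3*k**2 - 4)/9.
Certificate R = B(k−1)f/C = k*(3*k**2 - 4)/(9*k**2 + 9*k - 1) gives s_k = k*(4 - 3*k**2).
Verify: -9*k**2 - 9*k + 1 matches t_k.
Sum = s_(4) − s_(0); s_(4) = -176, s_(0) = 0 ⇒ -176.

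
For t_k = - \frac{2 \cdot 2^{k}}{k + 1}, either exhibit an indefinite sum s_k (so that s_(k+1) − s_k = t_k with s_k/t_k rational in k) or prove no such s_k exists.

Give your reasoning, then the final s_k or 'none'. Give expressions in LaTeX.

The ratio is 2*(k + 1)/(k + 2).
Normal form (A,B,C) = (2*k + 2, k + 2, 1).
f must satisfy (2*k + 2)·f(k+1) − (k + 1)·f(k) = 1.
deg f ≤ -1 (via 1,1,0).
deg f ≤ -1 is impossible — no certificate.

none — t_k is not Gosper-summable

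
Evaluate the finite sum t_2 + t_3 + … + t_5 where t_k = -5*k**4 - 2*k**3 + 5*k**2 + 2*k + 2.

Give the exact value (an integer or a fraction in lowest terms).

The ratio is (5*k**4 + 22*k**3 + 31*k**2 + 14*k - 2)/(5*k**4 + 2*k**3 - 5*k**2 - 2*k - 2).
A = 1, B = 1, C = k**4 + 2*k**3/5 - k**2 - 2*k/5 - 2/5.
Key eq: (1)·f(k+1) = (1)·f(k) + (k**4 + 2*k**3/5 - k**2 - 2*k/5 - 2/5).
Degrees (0,0,4) ⇒ d ≤ 5.
Match coefficients ⇒ f(k) = k*(k**4 - 2*k**3 - k**2 + 2*k - 2)/5.
Certificate R = B(k−1)f/C = k*(k**4 - 2*k**3 - k**2 + 2*k - 2)/(5*k**4 + 2*k**3 - 5*k**2 - 2*k - 2) gives s_k = k*(-k**4 + 2*k**3 + k**2 - 2*k + 2).
Verify: -5*k**4 - 2*k**3 + 5*k**2 + 2*k + 2 matches t_k.
Sum = s_(6) − s_(2); s_(6) = -5028, s_(2) = 4 ⇒ -5032.

Σ = -5032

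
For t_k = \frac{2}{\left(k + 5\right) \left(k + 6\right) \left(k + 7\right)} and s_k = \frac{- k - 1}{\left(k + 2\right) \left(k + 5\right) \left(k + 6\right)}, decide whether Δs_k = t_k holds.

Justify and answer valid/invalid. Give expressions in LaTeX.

s_(k+1) = (-k - 2)/((k + 3)*(k + 6)*(k + 7))
s_(k+1) − s_k = (2*k**2 + 7*k + 1)/(k**5 + 23*k**4 + 203*k**3 + 853*k**2 + 1692*k + 1260)
(s_(k+1) − s_k) − t_k = (-3*k - 11)/(k**5 + 23*k**4 + 203*k**3 + 853*k**2 + 1692*k + 1260)

Invalid: residual \frac{- 3 k - 11}{k^{5} + 23 k^{4} + 203 k^{3} + 853 k^{2} + 1692 k + 1260} ≠ 0.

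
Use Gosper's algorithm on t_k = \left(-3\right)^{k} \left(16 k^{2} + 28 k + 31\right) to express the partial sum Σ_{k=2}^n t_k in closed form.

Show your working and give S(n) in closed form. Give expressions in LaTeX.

The ratio is 3*(-16*k**2 - 60*k - 75)/(16*k**2 + 28*k + 31).
So A=-3 and B=1, with C=k**2 + 7*k/4 + 31/16.
Solve (-3)·f(k+1) − (1)·f(k) = k**2 + 7*k/4 + 31/16.
d = 2 from the (0,0,2) case.
A polynomial solution: f(k) = -(4*k**2 + k + 4)/16.
So s_k = (B(k−1)f/C)·t_k = (-(4*k**2 + k + 4)/(16*k**2 + 28*k + 31))·t_k = (-3)**k*(-4*k**2 - k - 4).
Check: Δs_k = (-3)**k*(16*k**2 + 28*k + 31). ✓
Telescope: S(n) = s_(n+1) − s_(2) = 3*(-3)**n*(4*n**2 + 9*n + 9) − (-198) = 12*(-3)**n*n**2 + 27*(-3)**n*n + 27*(-3)**n + 198.

S(n) = 12 \left(-3\right)^{n} n^{2} + 27 \left(-3\right)^{n} n + 27 \left(-3\right)^{n} + 198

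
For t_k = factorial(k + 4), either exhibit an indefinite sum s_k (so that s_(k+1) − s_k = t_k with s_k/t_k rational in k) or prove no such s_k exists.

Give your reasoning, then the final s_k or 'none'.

The ratio is k + 5.
Normal form (A,B,C) = (k + 5, 1, 1).
Set up (k + 5)·f(k+1) − (1)·f(k) − (1) = 0.
Degrees (1,0,0) ⇒ d ≤ -1.
deg f ≤ -1 is impossible — no certificate.

none (Gosper's algorithm certifies no s_k)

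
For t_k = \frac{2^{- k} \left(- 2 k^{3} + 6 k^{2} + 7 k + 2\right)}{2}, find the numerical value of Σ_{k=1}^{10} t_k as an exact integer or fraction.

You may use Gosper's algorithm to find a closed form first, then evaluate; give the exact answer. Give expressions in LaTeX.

r(k) = (2*k**3 - 13*k - 13)/(2*(2*k**3 - 6*k**2 - 7*k - 2)) after simplifying.
Gosper form: A/B · C(k+1)/C(k) with A=1/2, B=1, C=k**3 - 3*k**2 - 7*k/2 - 1.
Solve (1/2)·f(k+1) − (1)·f(k) = k**3 - 3*k**2 - 7*k/2 - 1.
Bound: deg f ≤ 3.
Solve for f: f(k) = -(k - 1)*(2*k**2 + 2*k + 1) (degree 3 ≤ 3).
Get s_k = R·t_k = (2*k**3 - k - 1)/2**k with R(k) = B(k−1)f(k)/C(k) = -2*(k - 1)*(2*k**2 + 2*k + 1)/(2*k**3 - 6*k**2 - 7*k - 2).
s_(k+1) − s_k = (-4*k**3 + k + 2*(k + 1)**3)/(2*2**k) = t_k.
Telescoping: Σ = s_(11) − s_(1) = 1325/1024 − (0) = 1325/1024.

Σ = 1325/1024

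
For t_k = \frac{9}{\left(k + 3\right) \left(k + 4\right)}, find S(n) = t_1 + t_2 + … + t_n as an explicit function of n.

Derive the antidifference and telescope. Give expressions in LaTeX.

S(n) = \frac{9 n}{4 \left(n + 4\right)}

Compute t_(k+1)/t_k: get (k + 3)/(k + 5).
So A=k + 3 and B=k + 5, with C=1.
Set up (k + 3)·f(k+1) − (k + 4)·f(k) − (1) = 0.
d = 1 from the (1,1,0) case.
Solving with deg f ≤ 1: f(k) = k/3.
So s_k = (B(k−1)f/C)·t_k = (k*(k + 4)/3)·t_k = 3*k/(k + 3).
Δs = 9/(k**2 + 7*k + 12), as required.
Telescope: S(n) = s_(n+1) − s_(1) = 3*(n + 1)/(n + 4) − (3/4) = 9*n/(4*(n + 4)).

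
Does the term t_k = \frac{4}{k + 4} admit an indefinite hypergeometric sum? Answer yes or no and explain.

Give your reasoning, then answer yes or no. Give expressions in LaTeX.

No. Not Gosper-summable.

t_(k+1)/t_k = (k + 4)/(k + 5).
Factor: A=k + 4; B=k + 5; C=1.
Key eq: (k + 4)·f(k+1) = (k + 4)·f(k) + (1).
d = 0 from the (1,1,0) case.
f = c0 ⇒ A·f(k+1) − B(k−1)·f(k) − C = -1. The system {-1 = 0} is inconsistent; no antidifference.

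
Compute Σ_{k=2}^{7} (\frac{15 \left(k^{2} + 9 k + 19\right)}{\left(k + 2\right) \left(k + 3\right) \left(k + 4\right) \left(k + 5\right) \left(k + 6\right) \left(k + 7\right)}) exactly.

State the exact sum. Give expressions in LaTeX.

The ratio is (k + 2)*(9*k + (k + 1)**2 + 28)/((k + 8)*(k**2 + 9*k + 19)).
Take A(k)=k + 2, B(k)=k + 8, C(k)=k**2 + 9*k + 19.
Set up (k + 2)·f(k+1) − (k + 7)·f(k) − (k**2 + 9*k + 19) = 0.
Bound: deg f ≤ 5.
A polynomial solution: f(k) = k*(k + 3)*(k + 5)*(k**2 + 12*k + 44)/144.
Get s_k = R·t_k = 5*k*(k**2 + 12*k + 44)/(48*(k**3 + 12*k**2 + 44*k + 48)) with R(k) = B(k−1)f(k)/C(k) = k*(k + 3)*(k + 5)*(k + 7)*(k**2 + 12*k + 44)/(144*(k**2 + 9*k + 19)).
Check: Δs_k = 15*(k**2 + 9*k + 19)/(k**6 + 27*k**5 + 295*k**4 + 1665*k**3 + 5104*k**2 + 8028*k + 5040). ✓
Σ_(k=2)^(7) t_k = s_(8) − s_(2) = 17/168 − (5/64) = 31/1344.

Σ = 31/1344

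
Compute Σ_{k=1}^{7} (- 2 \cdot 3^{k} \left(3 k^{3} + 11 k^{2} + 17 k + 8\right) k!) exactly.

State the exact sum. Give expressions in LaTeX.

Σ = -38622769902

r(k) = 3*(3*k**4 + 23*k**3 + 68*k**2 + 87*k + 39)/(3*k**3 + 11*k**2 + 17*k + 8) after simplifying.
Take A(k)=3*k + 3, B(k)=1, C(k)=k**3 + 11*k**2/3 + 17*k/3 + 8/3.
Need (3*k + 3)·f(k+1) − (1)·f(k) = k**3 + 11*k**2/3 + 17*k/3 + 8/3.
Degrees (1,0,3) ⇒ d ≤ 2.
Solving with deg f ≤ 2: f(k) = (k**2 + k + 1)/3.
Get s_k = R·t_k = -2*3**k*(k**2 + k + 1)*factorial(k) with R(k) = B(k−1)f(k)/C(k) = (k**2 + k + 1)/(3*k**3 + 11*k**2 + 17*k + 8).
Check: Δs_k = -2*3**k*(3*k**3 + 11*k**2 + 17*k + 8)*factorial(k). ✓
Σ_(k=1)^(7) t_k = s_(8) − s_(1) = -38622769920 − (-18) = -38622769902.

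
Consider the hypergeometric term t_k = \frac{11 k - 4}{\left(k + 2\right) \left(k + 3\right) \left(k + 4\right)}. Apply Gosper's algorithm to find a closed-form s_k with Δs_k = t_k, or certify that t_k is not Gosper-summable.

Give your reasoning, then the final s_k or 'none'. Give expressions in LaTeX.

s_k = \frac{k \left(3 k - 7\right)}{2 \left(k + 2\right) \left(k + 3\right)}

Step 1: r(k) = (k + 2)*(11*k + 7)/((k + 5)*(11*k - 4)).
Normal form (A,B,C) = (k + 2, k + 5, k - 4/11).
Need (k + 2)·f(k+1) − (k + 4)·f(k) = k - 4/11.
From deg A=1, deg B=1, deg C=1: d=2.
Solving with deg f ≤ 2: f(k) = k*(3*k - 7)/22.
Certificate R = B(k−1)f/C = k*(k + 4)*(3*k - 7)/(2*(11*k - 4)) gives s_k = k*(3*k - 7)/(2*(k + 2)*(k + 3)).
Check: Δs_k = (11*k - 4)/(k**3 + 9*k**2 + 26*k + 24). ✓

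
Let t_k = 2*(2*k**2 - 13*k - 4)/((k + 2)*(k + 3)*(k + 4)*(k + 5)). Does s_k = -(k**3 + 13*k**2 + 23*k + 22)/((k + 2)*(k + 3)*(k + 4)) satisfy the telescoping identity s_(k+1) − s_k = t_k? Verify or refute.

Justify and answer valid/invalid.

Valid — Δs_k = t_k.

s_(k+1) = (-23*k - (k + 1)**3 - 13*(k + 1)**2 - 45)/((k + 3)*(k + 4)*(k + 5))
s_(k+1) − s_k = 2*(2*k**2 - 13*k - 4)/(k**4 + 14*k**3 + 71*k**2 + 154*k + 120)
(s_(k+1) − s_k) − t_k = 0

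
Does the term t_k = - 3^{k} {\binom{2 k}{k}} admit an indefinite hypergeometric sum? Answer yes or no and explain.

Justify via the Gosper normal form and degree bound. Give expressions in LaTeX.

r(k) = 6*(2*k + 1)/(k + 1) after simplifying.
So A=12*k + 6 and B=k + 1, with C=1.
Set up (12*k + 6)·f(k+1) − (k)·f(k) − (1) = 0.
d = -1 from the (1,1,0) case.
Negative degree bound (-1): no f exists, t_k not Gosper-summable.

No. Not Gosper-summable.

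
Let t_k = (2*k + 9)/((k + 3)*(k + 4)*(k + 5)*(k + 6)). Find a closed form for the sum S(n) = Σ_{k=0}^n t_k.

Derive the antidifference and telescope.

S(n) = (n**2 + 10*n + 9)/(15*(n**2 + 10*n + 24))

t_(k+1)/t_k = (k + 3)*(2*k + 11)/((k + 7)*(2*k + 9)).
So A=k + 3 and B=k + 7, with C=k + 9/2.
Solve (k + 3)·f(k+1) − (k + 6)·f(k) = k + 9/2.
d = 3 from the (1,1,1) case.
Match coefficients ⇒ f(k) = k*(k + 4)*(k + 8)/30.
So s_k = (B(k−1)f/C)·t_k = (k*(k + 4)*(k + 6)*(k + 8)/(15*(2*k + 9)))·t_k = k*(k + 8)/(15*(k**2 + 8*k + 15)).
s_(k+1) − s_k = (2*k + 9)/(k**4 + 18*k**3 + 119*k**2 + 342*k + 360) = t_k.
Evaluate: s_(n+1) = (n**2 + 10*n + 9)/(15*(n**2 + 10*n + 24)); subtract s_(0) = 0 ⇒ S(n) = (n**2 + 10*n + 9)/(15*(n**2 + 10*n + 24)).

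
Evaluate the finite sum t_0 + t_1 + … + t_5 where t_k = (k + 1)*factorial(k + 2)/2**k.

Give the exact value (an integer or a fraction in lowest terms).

Ratio r(k) = (k + 2)*(k + 3)/(2*(k + 1)).
Take A(k)=k/2 + 3/2, B(k)=1, C(k)=k + 1.
Solve (k/2 + 3/2)·f(k+1) − (1)·f(k) = k + 1.
From deg A=1, deg B=0, deg C=1: d=0.
Match coefficients ⇒ f(k) = 2.
Get s_k = R·t_k = 2**(1 - k)*factorial(k + 2) with R(k) = B(k−1)f(k)/C(k) = 2/(k + 1).
s_(k+1) − s_k = (k + 1)*factorial(k + 2)/2**k = t_k.
Sum = s_(6) − s_(0); s_(6) = 1260, s_(0) = 4 ⇒ 1256.

Σ = 1256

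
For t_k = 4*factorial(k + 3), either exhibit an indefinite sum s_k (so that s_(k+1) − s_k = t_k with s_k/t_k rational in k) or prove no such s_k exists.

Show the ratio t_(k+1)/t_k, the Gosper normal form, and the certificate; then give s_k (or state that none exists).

none — t_k is not Gosper-summable

r(k) = k + 4 after simplifying.
A = k + 4, B = 1, C = 1.
f must satisfy (k + 4)·f(k+1) − (1)·f(k) = 1.
deg f ≤ -1 (via 1,0,0).
d = -1 < 0 ⇒ no nonzero polynomial f; not summable.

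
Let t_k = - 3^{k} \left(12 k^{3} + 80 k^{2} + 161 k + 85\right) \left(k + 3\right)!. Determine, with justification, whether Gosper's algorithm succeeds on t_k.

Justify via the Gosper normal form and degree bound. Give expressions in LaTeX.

Yes. s_k = - 3^{k} \left(4 k^{2} + 4 k - 1\right) \left(k + 3\right)!.

Ratio r(k) = 3*(12*k**4 + 164*k**3 + 821*k**2 + 1766*k + 1352)/(12*k**3 + 80*k**2 + 161*k + 85).
A = 3*k + 12, B = 1, C = k**3 + 20*k**2/3 + 161*k/12 + 85/12.
Solve (3*k + 12)·f(k+1) − (1)·f(k) = k**3 + 20*k**2/3 + 161*k/12 + 85/12.
deg f ≤ 2 (via 1,0,3).
Match coefficients ⇒ f(k) = (4*k**2 + 4*k - 1)/12.
Then R = B(k−1)f/C = (4*k**2 + 4*k - 1)/(12*k**3 + 80*k**2 + 161*k + 85), so s_k = R(k)·t_k = -3**k*(4*k**2 + 4*k - 1)*factorial(k + 3).
Δs = -3**k*(12*k**3 + 80*k**2 + 161*k + 85)*factorial(k + 3), as required.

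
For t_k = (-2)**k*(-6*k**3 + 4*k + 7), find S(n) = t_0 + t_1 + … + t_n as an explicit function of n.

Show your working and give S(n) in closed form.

S(n) = -4*(-2)**n*n**3 - 4*(-2)**n*n**2 + 4*(-2)**n*n + 6*(-2)**n + 1

Compute t_(k+1)/t_k: get 2*(-4*k + 6*(k + 1)**3 - 11)/(-6*k**3 + 4*k + 7).
Normal form (A,B,C) = (-2, 1, k**3 - 2*k/3 - 7/6).
Set up (-2)·f(k+1) − (1)·f(k) − (k**3 - 2*k/3 - 7/6) = 0.
deg f ≤ 3 (via 0,0,3).
A polynomial solution: f(k) = -(2*k**3 - 4*k**2 - 1)/6.
Get s_k = R·t_k = (-2)**k*(2*k**3 - 4*k**2 - 1) with R(k) = B(k−1)f(k)/C(k) = -(2*k**3 - 4*k**2 - 1)/(6*k**3 - 4*k - 7).
Verify: (-2)**k*(-6*k**3 + 4*k + 7) matches t_k.
s_(n+1) = (-2)**(n + 1)*(2*n**3 + 2*n**2 - 2*n - 3) and s_(0) = -1, so S(n) = -4*(-2)**n*n**3 - 4*(-2)**n*n**2 + 4*(-2)**n*n + 6*(-2)**n + 1.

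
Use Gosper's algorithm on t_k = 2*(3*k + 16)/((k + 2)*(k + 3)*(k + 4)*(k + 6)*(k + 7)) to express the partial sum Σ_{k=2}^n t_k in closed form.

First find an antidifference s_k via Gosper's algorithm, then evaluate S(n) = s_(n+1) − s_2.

Compute t_(k+1)/t_k: get (k + 2)*(k + 6)*(3*k + 19)/((k + 5)*(k + 8)*(3*k + 16)).
Factor: A=k + 2; B=k + 8; C=k**2 + 31*k/3 + 80/3.
Need (k + 2)·f(k+1) − (k + 7)·f(k) = k**2 + 31*k/3 + 80/3.
From deg A=1, deg B=1, deg C=2: d=5.
Match coefficients ⇒ f(k) = k*(k + 4)*(k + 5)*(k**2 + 11*k + 36)/108.
So s_k = (B(k−1)f/C)·t_k = (k*(k + 4)*(k + 7)*(k**2 + 11*k + 36)/(36*(3*k + 16)))·t_k = k*(k**2 + 11*k + 36)/(18*(k**3 + 11*k**2 + 36*k + 36)).
Verify: 2*(3*k + 16)/(k**5 + 22*k**4 + 185*k**3 + 740*k**2 + 1404*k + 1008) matches t_k.
s_(n+1) = (n**3 + 14*n**2 + 61*n + 48)/(18*(n**3 + 14*n**2 + 61*n + 84)) and s_(2) = 31/720, so S(n) = (n**3 + 14*n**2 + 61*n - 76)/(80*(n**3 + 14*n**2 + 61*n + 84)).

S(n) = (n**3 + 14*n**2 + 61*n - 76)/(80*(n**3 + 14*n**2 + 61*n + 84))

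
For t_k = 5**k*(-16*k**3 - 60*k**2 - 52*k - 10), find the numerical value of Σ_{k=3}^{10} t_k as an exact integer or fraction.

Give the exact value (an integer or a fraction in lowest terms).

Step 1: r(k) = 5*(8*k**3 + 54*k**2 + 110*k + 69)/(8*k**3 + 30*k**2 + 26*k + 5).
Normal form (A,B,C) = (5, 1, k**3 + 15*k**2/4 + 13*k/4 + 5/8).
f must satisfy (5)·f(k+1) − (1)·f(k) = k**3 + 15*k**2/4 + 13*k/4 + 5/8.
Bound: deg f ≤ 3.
A polynomial solution: f(k) = k*(2*k**2 - 1)/8.
So s_k = (B(k−1)f/C)·t_k = (k*(2*k**2 - 1)/(8*k**3 + 30*k**2 + 26*k + 5))·t_k = 2*5**k*k*(1 - 2*k**2).
s_(k+1) − s_k = 5**k*(-16*k**3 - 60*k**2 - 52*k - 10) = t_k.
Evaluate s at k=11 and k=3: -258886718750 and -12750; difference -258886706000.

Σ = -258886706000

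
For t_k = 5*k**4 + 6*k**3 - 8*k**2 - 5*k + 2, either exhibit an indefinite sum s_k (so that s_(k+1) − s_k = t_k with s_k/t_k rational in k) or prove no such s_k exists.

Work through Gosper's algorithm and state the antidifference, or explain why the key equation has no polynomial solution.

The ratio is k*(5*k**3 + 26*k**2 + 40*k + 17)/(5*k**4 + 6*k**3 - 8*k**2 - 5*k + 2).
Factor: A=1; B=1; C=k**4 + 6*k**3/5 - 8*k**2/5 - k + 2/5.
Need (1)·f(k+1) − (1)·f(k) = k**4 + 6*k**3/5 - 8*k**2/5 - k + 2/5.
From deg A=0, deg B=0, deg C=4: d=5.
Solving with deg f ≤ 5: f(k) = k*(k**2 - 3)*(k**2 - k - 1)/5.
R(k) = B(k−1)·f(k)/C(k) = k*(k**2 - 3)*(k**2 - k - 1)/((k - 1)*(5*k**3 + 11*k**2 + 3*k - 2)); s_k = R·t_k = k*(k**4 - k**3 - 4*k**2 + 3*k + 3).
Verify: 5*k**4 + 6*k**3 - 8*k**2 - 5*k + 2 matches t_k.

s_k = k*(k**4 - k**3 - 4*k**2 + 3*k + 3)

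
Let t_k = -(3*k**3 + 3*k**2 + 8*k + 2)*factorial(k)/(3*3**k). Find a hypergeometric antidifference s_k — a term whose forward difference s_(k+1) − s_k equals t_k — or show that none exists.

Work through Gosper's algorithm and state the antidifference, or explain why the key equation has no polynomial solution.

Compute t_(k+1)/t_k: get (3*k**4 + 15*k**3 + 35*k**2 + 39*k + 16)/(3*(3*k**3 + 3*k**2 + 8*k + 2)).
Factor: A=k/3 + 1/3; B=1; C=k**3 + k**2 + 8*k/3 + 2/3.
Key eq: (k/3 + 1/3)·f(k+1) = (1)·f(k) + (k**3 + k**2 + 8*k/3 + 2/3).
Bound: deg f ≤ 2.
Coefficient equations give f(k) = 3*k**2 + 3*k + 2.
Then R = B(k−1)f/C = 3*(3*k**2 + 3*k + 2)/(3*k**3 + 3*k**2 + 8*k + 2), so s_k = R(k)·t_k = -(3*k**2 + 3*k + 2)*factorial(k)/3**k.
Verify: -(3*k**3 + 3*k**2 + 8*k + 2)*factorial(k)/(3*3**k) matches t_k.

s_k = -(3*k**2 + 3*k + 2)*factorial(k)/3**k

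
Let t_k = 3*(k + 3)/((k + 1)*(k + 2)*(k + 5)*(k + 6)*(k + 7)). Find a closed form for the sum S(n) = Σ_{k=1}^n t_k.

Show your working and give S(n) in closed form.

S(n) = n*(n**2 + 15*n + 68)/(84*(n**3 + 15*n**2 + 68*n + 84))

Ratio r(k) = (k + 1)*(k + 4)*(k + 5)/((k + 3)**2*(k + 8)).
So A=k + 1 and B=k + 8, with C=k**3 + 10*k**2 + 33*k + 36.
f must satisfy (k + 1)·f(k+1) − (k + 7)·f(k) = k**3 + 10*k**2 + 33*k + 36.
Bound: deg f ≤ 6.
Coefficient equations give f(k) = k*(k + 2)*(k + 3)*(k + 4)*(k**2 + 12*k + 41)/90.
Get s_k = R·t_k = k*(k**2 + 12*k + 41)/(30*(k**3 + 12*k**2 + 41*k + 30)) with R(k) = B(k−1)f(k)/C(k) = k*(k + 2)*(k + 7)*(k**2 + 12*k + 41)/(90*(k + 3)).
Check: Δs_k = 3*(k + 3)/(k**5 + 21*k**4 + 163*k**3 + 567*k**2 + 844*k + 420). ✓
Σ_(k=1)^n t_k = s_(n+1) − s_(1) = ((n**3 + 15*n**2 + 68*n + 54)/(30*(n**3 + 15*n**2 + 68*n + 84))) − (3/140), i.e. n*(n**2 + 15*n + 68)/(84*(n**3 + 15*n**2 + 68*n + 84)).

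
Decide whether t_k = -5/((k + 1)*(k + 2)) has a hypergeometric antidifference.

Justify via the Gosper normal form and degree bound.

Yes. s_k = -5*k/(k + 1).

r(k) = (k + 1)/(k + 3) after simplifying.
Factor: A=k + 1; B=k + 3; C=1.
Solve (k + 1)·f(k+1) − (k + 2)·f(k) = 1.
Degrees (1,1,0) ⇒ d ≤ 1.
Solving with deg f ≤ 1: f(k) = k.
So s_k = (B(k−1)f/C)·t_k = (k*(k + 2))·t_k = -5*k/(k + 1).
Check: Δs_k = -5/(k**2 + 3*k + 2). ✓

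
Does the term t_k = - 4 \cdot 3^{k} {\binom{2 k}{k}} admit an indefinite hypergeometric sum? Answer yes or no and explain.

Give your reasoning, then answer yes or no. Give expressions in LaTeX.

Compute t_(k+1)/t_k: get 6*(2*k + 1)/(k + 1).
A = 12*k + 6, B = k + 1, C = 1.
Solve (12*k + 6)·f(k+1) − (k)·f(k) = 1.
Degrees (1,1,0) ⇒ d ≤ -1.
d = -1 < 0 ⇒ no nonzero polynomial f; not summable.

No — negative degree bound, so no certificate f.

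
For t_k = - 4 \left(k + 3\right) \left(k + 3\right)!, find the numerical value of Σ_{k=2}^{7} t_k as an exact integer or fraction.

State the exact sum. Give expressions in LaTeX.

Step 1: r(k) = (k + 4)**2/(k + 3).
Normal form (A,B,C) = (k + 4, 1, k + 3).
Solve (k + 4)·f(k+1) − (1)·f(k) = k + 3.
d = 0 from the (1,0,1) case.
Match coefficients ⇒ f(k) = 1.
R(k) = B(k−1)·f(k)/C(k) = 1/(k + 3); s_k = R·t_k = -4*factorial(k + 3).
Verify: -4*(k + 3)*factorial(k + 3) matches t_k.
Telescoping: Σ = s_(8) − s_(2) = -159667200 − (-480) = -159666720.

Σ = -159666720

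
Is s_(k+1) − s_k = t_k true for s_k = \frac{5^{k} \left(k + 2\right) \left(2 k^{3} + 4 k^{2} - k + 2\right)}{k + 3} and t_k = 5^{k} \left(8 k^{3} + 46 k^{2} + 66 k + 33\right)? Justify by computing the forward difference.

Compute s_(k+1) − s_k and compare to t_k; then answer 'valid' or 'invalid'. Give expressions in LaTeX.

s_(k+1) = 5**(k + 1)*(k + 3)*(-k + 2*(k + 1)**3 + 4*(k + 1)**2 + 1)/(k + 4)
s_(k+1) − s_k = 5**k*(8*k**5 + 94*k**4 + 416*k**3 + 847*k**2 + 791*k + 299)/(k**2 + 7*k + 12)
(s_(k+1) − s_k) − t_k = 5**k*(-8*k**4 - 68*k**3 - 200*k**2 - 232*k - 97)/(k**2 + 7*k + 12)

Invalid: residual \frac{5^{k} \left(- 8 k^{4} - 68 k^{3} - 200 k^{2} - 232 k - 97\right)}{k^{2} + 7 k + 12} ≠ 0.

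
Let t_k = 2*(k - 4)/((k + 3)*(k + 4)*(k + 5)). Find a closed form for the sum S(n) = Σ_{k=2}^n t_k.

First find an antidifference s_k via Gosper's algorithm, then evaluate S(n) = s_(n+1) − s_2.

S(n) = (n**2 - 11*n + 10)/(10*(n**2 + 9*n + 20))

Ratio r(k) = (k - 3)*(k + 3)/((k - 4)*(k + 6)).
Gosper form: A/B · C(k+1)/C(k) with A=k + 3, B=k + 6, C=k - 4.
Set up (k + 3)·f(k+1) − (k + 5)·f(k) − (k - 4) = 0.
deg f ≤ 2 (via 1,1,1).
Match coefficients ⇒ f(k) = -k*(k + 31)/24.
Then R = B(k−1)f/C = -k*(k + 5)*(k + 31)/(24*(k - 4)), so s_k = R(k)·t_k = k*(-k - 31)/(12*(k + 3)*(k + 4)).
Δs = 2*(k - 4)/(k**3 + 12*k**2 + 47*k + 60), as required.
Telescope: S(n) = s_(n+1) − s_(2) = (-n**2 - 33*n - 32)/(12*(n**2 + 9*n + 20)) − (-11/60) = (n**2 - 11*n + 10)/(10*(n**2 + 9*n + 20)).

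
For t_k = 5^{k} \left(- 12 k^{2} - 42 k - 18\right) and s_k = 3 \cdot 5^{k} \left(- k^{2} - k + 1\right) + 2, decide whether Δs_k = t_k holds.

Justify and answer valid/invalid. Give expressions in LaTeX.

valid; difference matches t_k

s_(k+1) = -15*5**k*(k + (k + 1)**2) + 2
s_(k+1) − s_k = 5**k*(-12*k**2 - 42*k - 18)
(s_(k+1) − s_k) − t_k = 0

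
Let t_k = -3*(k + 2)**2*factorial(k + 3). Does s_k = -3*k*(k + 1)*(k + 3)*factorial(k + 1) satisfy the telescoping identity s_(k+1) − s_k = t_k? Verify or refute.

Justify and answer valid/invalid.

Invalid: residual 3*(k**3 + 6*k**2 + 11*k + 8)*factorial(k + 1) ≠ 0.

s_(k+1) = -3*(k + 1)*(k + 2)*(k + 4)*factorial(k + 2)
s_(k+1) − s_k = -3*(k + 1)*(k**3 + 7*k**2 + 17*k + 16)*factorial(k + 1)
(s_(k+1) − s_k) − t_k = 3*(k**3 + 6*k**2 + 11*k + 8)*factorial(k + 1)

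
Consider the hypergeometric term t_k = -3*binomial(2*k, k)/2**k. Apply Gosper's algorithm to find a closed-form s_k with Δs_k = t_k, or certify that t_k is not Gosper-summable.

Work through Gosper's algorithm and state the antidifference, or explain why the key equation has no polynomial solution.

none (Gosper's algorithm certifies no s_k)

t_(k+1)/t_k = (2*k + 1)/(k + 1).
Factor: A=2*k + 1; B=k + 1; C=1.
Key eq: (2*k + 1)·f(k+1) = (k)·f(k) + (1).
Degrees (1,1,0) ⇒ d ≤ -1.
Bound -1 < 0, so the key equation has no polynomial solution.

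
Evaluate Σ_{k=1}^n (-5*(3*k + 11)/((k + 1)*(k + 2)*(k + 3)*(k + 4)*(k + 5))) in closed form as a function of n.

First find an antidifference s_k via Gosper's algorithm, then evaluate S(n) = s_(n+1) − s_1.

S(n) = n*(-n**2 - 10*n - 31)/(6*(n**3 + 10*n**2 + 31*n + 30))

t_(k+1)/t_k = (k + 1)*(3*k + 14)/((k + 6)*(3*k + 11)).
A = k + 1, B = k + 6, C = k + 11/3.
Need (k + 1)·f(k+1) − (k + 5)·f(k) = k + 11/3.
Degrees (1,1,1) ⇒ d ≤ 4.
Solve for f: f(k) = k*(k + 3)*(k**2 + 7*k + 14)/24 (degree 4 ≤ 4).
R(k) = B(k−1)·f(k)/C(k) = k*(k + 3)*(k + 5)*(k**2 + 7*k + 14)/(8*(3*k + 11)); s_k = R·t_k = 5*k*(-k**2 - 7*k - 14)/(8*(k**3 + 7*k**2 + 14*k + 8)).
s_(k+1) − s_k = 5*(-3*k - 11)/(k**5 + 15*k**4 + 85*k**3 + 225*k**2 + 274*k + 120) = t_k.
Σ_(k=1)^n t_k = s_(n+1) − s_(1) = (5*(-n**3 - 10*n**2 - 31*n - 22)/(8*(n**3 + 10*n**2 + 31*n + 30))) − (-11/24), i.e. n*(-n**2 - 10*n - 31)/(6*(n**3 + 10*n**2 + 31*n + 30)).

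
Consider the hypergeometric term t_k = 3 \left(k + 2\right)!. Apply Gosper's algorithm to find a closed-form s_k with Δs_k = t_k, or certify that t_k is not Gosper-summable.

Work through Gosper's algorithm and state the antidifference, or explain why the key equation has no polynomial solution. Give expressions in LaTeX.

The ratio is k + 3.
So A=k + 3 and B=1, with C=1.
Solve (k + 3)·f(k+1) − (1)·f(k) = 1.
d = -1 from the (1,0,0) case.
deg f ≤ -1 is impossible — no certificate.

no hypergeometric antidifference exists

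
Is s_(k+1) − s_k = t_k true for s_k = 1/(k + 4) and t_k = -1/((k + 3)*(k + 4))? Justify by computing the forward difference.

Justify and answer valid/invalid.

s_(k+1) = 1/(k + 5)
s_(k+1) − s_k = -1/((k + 4)*(k + 5))
(s_(k+1) − s_k) − t_k = 2/(k**3 + 12*k**2 + 47*k + 60)

Invalid: residual 2/(k**3 + 12*k**2 + 47*k + 60) ≠ 0.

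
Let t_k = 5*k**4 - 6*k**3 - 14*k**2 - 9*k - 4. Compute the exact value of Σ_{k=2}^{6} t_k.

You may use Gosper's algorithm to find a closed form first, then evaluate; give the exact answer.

Ratio r(k) = (5*k**4 + 14*k**3 - 2*k**2 - 35*k - 28)/(5*k**4 - 6*k**3 - 14*k**2 - 9*k - 4).
So A=1 and B=1, with C=k**4 - 6*k**3/5 - 14*k**2/5 - 9*k/5 - 4/5.
Set up (1)·f(k+1) − (1)·f(k) − (k**4 - 6*k**3/5 - 14*k**2/5 - 9*k/5 - 4/5) = 0.
Bound: deg f ≤ 5.
Match coefficients ⇒ f(k) = k*(k**4 - 4*k**3 + k - 2)/5.
Certificate R = B(k−1)f/C = k*(k**4 - 4*k**3 + k - 2)/(5*k**4 - 6*k**3 - 14*k**2 - 9*k - 4) gives s_k = k*(k**4 - 4*k**3 + k - 2).
Δs = 5*k**4 - 6*k**3 - 14*k**2 - 9*k - 4, as required.
Sum = s_(7) − s_(2); s_(7) = 7238, s_(2) = -32 ⇒ 7270.

Σ = 7270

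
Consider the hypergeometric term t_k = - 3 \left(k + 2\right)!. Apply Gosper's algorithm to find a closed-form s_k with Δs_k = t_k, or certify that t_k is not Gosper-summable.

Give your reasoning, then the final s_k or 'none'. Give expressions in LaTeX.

The ratio is k + 3.
Factor: A=k + 3; B=1; C=1.
Set up (k + 3)·f(k+1) − (1)·f(k) − (1) = 0.
Bound: deg f ≤ -1.
Negative degree bound (-1): no f exists, t_k not Gosper-summable.

no hypergeometric antidifference exists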